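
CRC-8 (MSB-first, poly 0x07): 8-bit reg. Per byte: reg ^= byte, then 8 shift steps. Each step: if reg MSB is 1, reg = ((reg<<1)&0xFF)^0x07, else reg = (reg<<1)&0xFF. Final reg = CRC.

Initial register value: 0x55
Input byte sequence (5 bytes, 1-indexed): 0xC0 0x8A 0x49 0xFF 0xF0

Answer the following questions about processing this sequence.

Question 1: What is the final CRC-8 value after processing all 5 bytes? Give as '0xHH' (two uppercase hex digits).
After byte 1 (0xC0): reg=0xE2
After byte 2 (0x8A): reg=0x1F
After byte 3 (0x49): reg=0xA5
After byte 4 (0xFF): reg=0x81
After byte 5 (0xF0): reg=0x50

Answer: 0x50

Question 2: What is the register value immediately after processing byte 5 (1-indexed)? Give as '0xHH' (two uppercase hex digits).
Answer: 0x50

Derivation:
After byte 1 (0xC0): reg=0xE2
After byte 2 (0x8A): reg=0x1F
After byte 3 (0x49): reg=0xA5
After byte 4 (0xFF): reg=0x81
After byte 5 (0xF0): reg=0x50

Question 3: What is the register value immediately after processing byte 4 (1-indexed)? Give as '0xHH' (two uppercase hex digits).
Answer: 0x81

Derivation:
After byte 1 (0xC0): reg=0xE2
After byte 2 (0x8A): reg=0x1F
After byte 3 (0x49): reg=0xA5
After byte 4 (0xFF): reg=0x81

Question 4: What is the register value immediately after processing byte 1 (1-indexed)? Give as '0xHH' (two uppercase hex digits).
After byte 1 (0xC0): reg=0xE2

Answer: 0xE2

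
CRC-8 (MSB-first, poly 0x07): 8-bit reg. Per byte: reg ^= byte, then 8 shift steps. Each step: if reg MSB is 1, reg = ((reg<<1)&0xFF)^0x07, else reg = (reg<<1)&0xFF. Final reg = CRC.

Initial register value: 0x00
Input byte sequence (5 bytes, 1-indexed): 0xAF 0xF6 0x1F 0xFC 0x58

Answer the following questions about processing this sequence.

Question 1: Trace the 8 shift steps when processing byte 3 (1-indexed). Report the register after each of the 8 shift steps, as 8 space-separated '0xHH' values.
After byte 1 (0xAF): reg=0x44
After byte 2 (0xF6): reg=0x17
Register before byte 3: 0x17
After XOR with byte 0x1F: 0x08

Answer: 0x10 0x20 0x40 0x80 0x07 0x0E 0x1C 0x38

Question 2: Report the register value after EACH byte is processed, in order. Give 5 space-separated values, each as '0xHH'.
0x44 0x17 0x38 0x52 0x36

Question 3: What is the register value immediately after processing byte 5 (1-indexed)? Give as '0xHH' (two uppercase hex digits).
Answer: 0x36

Derivation:
After byte 1 (0xAF): reg=0x44
After byte 2 (0xF6): reg=0x17
After byte 3 (0x1F): reg=0x38
After byte 4 (0xFC): reg=0x52
After byte 5 (0x58): reg=0x36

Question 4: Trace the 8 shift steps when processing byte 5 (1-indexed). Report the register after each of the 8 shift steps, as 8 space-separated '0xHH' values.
After byte 1 (0xAF): reg=0x44
After byte 2 (0xF6): reg=0x17
After byte 3 (0x1F): reg=0x38
After byte 4 (0xFC): reg=0x52
Register before byte 5: 0x52
After XOR with byte 0x58: 0x0A

Answer: 0x14 0x28 0x50 0xA0 0x47 0x8E 0x1B 0x36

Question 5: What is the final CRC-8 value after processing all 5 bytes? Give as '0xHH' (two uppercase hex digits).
Answer: 0x36

Derivation:
After byte 1 (0xAF): reg=0x44
After byte 2 (0xF6): reg=0x17
After byte 3 (0x1F): reg=0x38
After byte 4 (0xFC): reg=0x52
After byte 5 (0x58): reg=0x36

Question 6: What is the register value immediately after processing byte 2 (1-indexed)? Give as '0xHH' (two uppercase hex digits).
Answer: 0x17

Derivation:
After byte 1 (0xAF): reg=0x44
After byte 2 (0xF6): reg=0x17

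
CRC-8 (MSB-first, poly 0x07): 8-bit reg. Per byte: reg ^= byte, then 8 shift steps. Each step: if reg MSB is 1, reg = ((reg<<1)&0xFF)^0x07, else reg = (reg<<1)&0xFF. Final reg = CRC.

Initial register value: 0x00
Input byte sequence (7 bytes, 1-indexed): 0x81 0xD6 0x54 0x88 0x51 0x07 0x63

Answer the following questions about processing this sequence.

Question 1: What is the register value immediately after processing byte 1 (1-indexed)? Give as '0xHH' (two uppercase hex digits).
After byte 1 (0x81): reg=0x8E

Answer: 0x8E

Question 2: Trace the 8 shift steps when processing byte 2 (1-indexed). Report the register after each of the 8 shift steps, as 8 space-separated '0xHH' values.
After byte 1 (0x81): reg=0x8E
Register before byte 2: 0x8E
After XOR with byte 0xD6: 0x58

Answer: 0xB0 0x67 0xCE 0x9B 0x31 0x62 0xC4 0x8F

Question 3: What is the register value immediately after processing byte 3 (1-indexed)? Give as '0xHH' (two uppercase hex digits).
After byte 1 (0x81): reg=0x8E
After byte 2 (0xD6): reg=0x8F
After byte 3 (0x54): reg=0x0F

Answer: 0x0F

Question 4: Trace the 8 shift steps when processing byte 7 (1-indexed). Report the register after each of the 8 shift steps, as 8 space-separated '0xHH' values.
After byte 1 (0x81): reg=0x8E
After byte 2 (0xD6): reg=0x8F
After byte 3 (0x54): reg=0x0F
After byte 4 (0x88): reg=0x9C
After byte 5 (0x51): reg=0x6D
After byte 6 (0x07): reg=0x11
Register before byte 7: 0x11
After XOR with byte 0x63: 0x72

Answer: 0xE4 0xCF 0x99 0x35 0x6A 0xD4 0xAF 0x59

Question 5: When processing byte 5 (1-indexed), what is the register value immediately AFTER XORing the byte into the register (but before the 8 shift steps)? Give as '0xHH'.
Register before byte 5: 0x9C
Byte 5: 0x51
0x9C XOR 0x51 = 0xCD

Answer: 0xCD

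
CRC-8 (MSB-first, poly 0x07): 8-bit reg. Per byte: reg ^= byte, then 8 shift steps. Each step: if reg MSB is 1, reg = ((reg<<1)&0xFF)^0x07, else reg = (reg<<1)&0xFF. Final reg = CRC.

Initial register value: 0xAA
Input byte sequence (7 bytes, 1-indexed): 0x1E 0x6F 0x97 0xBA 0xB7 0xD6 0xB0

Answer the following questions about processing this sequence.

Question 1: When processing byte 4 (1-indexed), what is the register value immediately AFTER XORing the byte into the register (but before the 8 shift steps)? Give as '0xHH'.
Register before byte 4: 0x9B
Byte 4: 0xBA
0x9B XOR 0xBA = 0x21

Answer: 0x21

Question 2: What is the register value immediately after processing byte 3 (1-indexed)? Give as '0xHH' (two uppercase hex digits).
After byte 1 (0x1E): reg=0x05
After byte 2 (0x6F): reg=0x11
After byte 3 (0x97): reg=0x9B

Answer: 0x9B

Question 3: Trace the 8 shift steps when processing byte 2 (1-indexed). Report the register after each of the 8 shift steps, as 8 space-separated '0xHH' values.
Answer: 0xD4 0xAF 0x59 0xB2 0x63 0xC6 0x8B 0x11

Derivation:
After byte 1 (0x1E): reg=0x05
Register before byte 2: 0x05
After XOR with byte 0x6F: 0x6A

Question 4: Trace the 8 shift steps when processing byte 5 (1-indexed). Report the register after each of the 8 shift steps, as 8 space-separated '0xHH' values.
Answer: 0xA0 0x47 0x8E 0x1B 0x36 0x6C 0xD8 0xB7

Derivation:
After byte 1 (0x1E): reg=0x05
After byte 2 (0x6F): reg=0x11
After byte 3 (0x97): reg=0x9B
After byte 4 (0xBA): reg=0xE7
Register before byte 5: 0xE7
After XOR with byte 0xB7: 0x50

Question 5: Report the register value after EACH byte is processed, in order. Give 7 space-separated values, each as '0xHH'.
0x05 0x11 0x9B 0xE7 0xB7 0x20 0xF9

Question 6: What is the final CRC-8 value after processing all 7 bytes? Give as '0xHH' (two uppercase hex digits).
After byte 1 (0x1E): reg=0x05
After byte 2 (0x6F): reg=0x11
After byte 3 (0x97): reg=0x9B
After byte 4 (0xBA): reg=0xE7
After byte 5 (0xB7): reg=0xB7
After byte 6 (0xD6): reg=0x20
After byte 7 (0xB0): reg=0xF9

Answer: 0xF9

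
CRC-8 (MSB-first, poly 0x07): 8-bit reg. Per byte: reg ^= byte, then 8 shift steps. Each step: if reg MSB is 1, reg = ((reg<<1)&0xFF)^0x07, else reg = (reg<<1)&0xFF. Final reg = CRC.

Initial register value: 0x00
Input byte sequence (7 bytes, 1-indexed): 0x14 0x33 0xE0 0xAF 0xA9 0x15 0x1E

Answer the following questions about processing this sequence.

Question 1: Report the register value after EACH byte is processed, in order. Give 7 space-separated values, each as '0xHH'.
0x6C 0x9A 0x61 0x64 0x6D 0x6F 0x50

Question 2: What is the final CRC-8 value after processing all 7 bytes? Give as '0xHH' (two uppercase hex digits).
After byte 1 (0x14): reg=0x6C
After byte 2 (0x33): reg=0x9A
After byte 3 (0xE0): reg=0x61
After byte 4 (0xAF): reg=0x64
After byte 5 (0xA9): reg=0x6D
After byte 6 (0x15): reg=0x6F
After byte 7 (0x1E): reg=0x50

Answer: 0x50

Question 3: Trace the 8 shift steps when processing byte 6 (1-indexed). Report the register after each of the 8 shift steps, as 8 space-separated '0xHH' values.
Answer: 0xF0 0xE7 0xC9 0x95 0x2D 0x5A 0xB4 0x6F

Derivation:
After byte 1 (0x14): reg=0x6C
After byte 2 (0x33): reg=0x9A
After byte 3 (0xE0): reg=0x61
After byte 4 (0xAF): reg=0x64
After byte 5 (0xA9): reg=0x6D
Register before byte 6: 0x6D
After XOR with byte 0x15: 0x78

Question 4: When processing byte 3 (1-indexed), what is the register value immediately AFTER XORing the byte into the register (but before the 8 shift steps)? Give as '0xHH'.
Register before byte 3: 0x9A
Byte 3: 0xE0
0x9A XOR 0xE0 = 0x7A

Answer: 0x7A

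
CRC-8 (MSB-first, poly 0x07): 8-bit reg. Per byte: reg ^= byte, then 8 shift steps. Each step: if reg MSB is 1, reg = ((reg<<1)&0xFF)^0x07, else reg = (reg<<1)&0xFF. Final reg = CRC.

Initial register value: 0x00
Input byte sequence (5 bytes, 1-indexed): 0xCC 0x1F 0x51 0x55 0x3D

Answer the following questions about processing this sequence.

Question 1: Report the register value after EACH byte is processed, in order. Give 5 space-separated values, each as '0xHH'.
0x6A 0x4C 0x53 0x12 0xCD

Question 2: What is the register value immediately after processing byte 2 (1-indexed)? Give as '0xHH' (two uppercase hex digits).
After byte 1 (0xCC): reg=0x6A
After byte 2 (0x1F): reg=0x4C

Answer: 0x4C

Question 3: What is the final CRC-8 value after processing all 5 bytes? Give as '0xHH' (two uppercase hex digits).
After byte 1 (0xCC): reg=0x6A
After byte 2 (0x1F): reg=0x4C
After byte 3 (0x51): reg=0x53
After byte 4 (0x55): reg=0x12
After byte 5 (0x3D): reg=0xCD

Answer: 0xCD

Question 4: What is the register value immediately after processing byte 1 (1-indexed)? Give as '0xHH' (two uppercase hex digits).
Answer: 0x6A

Derivation:
After byte 1 (0xCC): reg=0x6A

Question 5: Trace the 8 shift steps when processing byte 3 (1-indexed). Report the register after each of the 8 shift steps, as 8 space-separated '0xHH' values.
Answer: 0x3A 0x74 0xE8 0xD7 0xA9 0x55 0xAA 0x53

Derivation:
After byte 1 (0xCC): reg=0x6A
After byte 2 (0x1F): reg=0x4C
Register before byte 3: 0x4C
After XOR with byte 0x51: 0x1D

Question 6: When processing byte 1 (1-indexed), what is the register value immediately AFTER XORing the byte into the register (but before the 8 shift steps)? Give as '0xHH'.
Answer: 0xCC

Derivation:
Register before byte 1: 0x00
Byte 1: 0xCC
0x00 XOR 0xCC = 0xCC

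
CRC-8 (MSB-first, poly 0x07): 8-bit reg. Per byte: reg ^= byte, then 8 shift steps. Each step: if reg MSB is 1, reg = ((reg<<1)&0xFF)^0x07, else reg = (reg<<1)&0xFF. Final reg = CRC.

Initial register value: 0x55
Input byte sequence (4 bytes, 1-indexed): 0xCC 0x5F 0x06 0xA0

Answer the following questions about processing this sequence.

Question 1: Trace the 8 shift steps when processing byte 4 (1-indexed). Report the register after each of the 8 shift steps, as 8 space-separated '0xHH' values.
After byte 1 (0xCC): reg=0xC6
After byte 2 (0x5F): reg=0xC6
After byte 3 (0x06): reg=0x4E
Register before byte 4: 0x4E
After XOR with byte 0xA0: 0xEE

Answer: 0xDB 0xB1 0x65 0xCA 0x93 0x21 0x42 0x84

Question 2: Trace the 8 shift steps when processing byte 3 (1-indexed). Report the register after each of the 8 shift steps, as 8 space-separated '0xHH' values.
Answer: 0x87 0x09 0x12 0x24 0x48 0x90 0x27 0x4E

Derivation:
After byte 1 (0xCC): reg=0xC6
After byte 2 (0x5F): reg=0xC6
Register before byte 3: 0xC6
After XOR with byte 0x06: 0xC0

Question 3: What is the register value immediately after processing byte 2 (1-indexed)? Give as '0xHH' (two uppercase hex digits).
After byte 1 (0xCC): reg=0xC6
After byte 2 (0x5F): reg=0xC6

Answer: 0xC6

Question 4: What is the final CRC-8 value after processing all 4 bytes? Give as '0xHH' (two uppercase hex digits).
Answer: 0x84

Derivation:
After byte 1 (0xCC): reg=0xC6
After byte 2 (0x5F): reg=0xC6
After byte 3 (0x06): reg=0x4E
After byte 4 (0xA0): reg=0x84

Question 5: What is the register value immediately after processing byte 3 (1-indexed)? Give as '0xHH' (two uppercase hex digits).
After byte 1 (0xCC): reg=0xC6
After byte 2 (0x5F): reg=0xC6
After byte 3 (0x06): reg=0x4E

Answer: 0x4E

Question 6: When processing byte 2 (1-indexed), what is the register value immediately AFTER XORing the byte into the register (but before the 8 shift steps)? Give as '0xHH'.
Register before byte 2: 0xC6
Byte 2: 0x5F
0xC6 XOR 0x5F = 0x99

Answer: 0x99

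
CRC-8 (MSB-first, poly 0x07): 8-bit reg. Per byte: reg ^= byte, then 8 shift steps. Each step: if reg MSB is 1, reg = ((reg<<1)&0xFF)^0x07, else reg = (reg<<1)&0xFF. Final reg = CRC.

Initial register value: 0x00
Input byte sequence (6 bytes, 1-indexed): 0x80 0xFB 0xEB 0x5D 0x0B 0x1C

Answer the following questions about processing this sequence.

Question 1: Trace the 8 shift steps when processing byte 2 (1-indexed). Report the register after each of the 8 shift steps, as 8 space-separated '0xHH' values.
After byte 1 (0x80): reg=0x89
Register before byte 2: 0x89
After XOR with byte 0xFB: 0x72

Answer: 0xE4 0xCF 0x99 0x35 0x6A 0xD4 0xAF 0x59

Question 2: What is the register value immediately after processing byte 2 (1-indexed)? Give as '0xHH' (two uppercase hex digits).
After byte 1 (0x80): reg=0x89
After byte 2 (0xFB): reg=0x59

Answer: 0x59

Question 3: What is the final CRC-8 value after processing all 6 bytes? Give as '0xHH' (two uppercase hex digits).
After byte 1 (0x80): reg=0x89
After byte 2 (0xFB): reg=0x59
After byte 3 (0xEB): reg=0x17
After byte 4 (0x5D): reg=0xF1
After byte 5 (0x0B): reg=0xE8
After byte 6 (0x1C): reg=0xC2

Answer: 0xC2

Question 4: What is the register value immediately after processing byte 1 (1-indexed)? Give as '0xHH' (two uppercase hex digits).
After byte 1 (0x80): reg=0x89

Answer: 0x89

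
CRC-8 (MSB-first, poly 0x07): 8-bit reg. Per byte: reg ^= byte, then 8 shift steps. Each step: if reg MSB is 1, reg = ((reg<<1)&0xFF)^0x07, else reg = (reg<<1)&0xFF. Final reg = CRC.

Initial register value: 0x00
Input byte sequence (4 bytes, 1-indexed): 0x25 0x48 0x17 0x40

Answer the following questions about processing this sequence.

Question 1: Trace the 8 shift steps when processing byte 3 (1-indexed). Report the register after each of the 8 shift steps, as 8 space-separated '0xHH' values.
After byte 1 (0x25): reg=0xFB
After byte 2 (0x48): reg=0x10
Register before byte 3: 0x10
After XOR with byte 0x17: 0x07

Answer: 0x0E 0x1C 0x38 0x70 0xE0 0xC7 0x89 0x15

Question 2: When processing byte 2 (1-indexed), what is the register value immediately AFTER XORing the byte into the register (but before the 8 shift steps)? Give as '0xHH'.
Register before byte 2: 0xFB
Byte 2: 0x48
0xFB XOR 0x48 = 0xB3

Answer: 0xB3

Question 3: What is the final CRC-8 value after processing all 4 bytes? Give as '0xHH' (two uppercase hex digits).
Answer: 0xAC

Derivation:
After byte 1 (0x25): reg=0xFB
After byte 2 (0x48): reg=0x10
After byte 3 (0x17): reg=0x15
After byte 4 (0x40): reg=0xAC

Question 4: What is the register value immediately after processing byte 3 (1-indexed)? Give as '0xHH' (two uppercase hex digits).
Answer: 0x15

Derivation:
After byte 1 (0x25): reg=0xFB
After byte 2 (0x48): reg=0x10
After byte 3 (0x17): reg=0x15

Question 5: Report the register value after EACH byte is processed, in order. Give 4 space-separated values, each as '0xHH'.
0xFB 0x10 0x15 0xAC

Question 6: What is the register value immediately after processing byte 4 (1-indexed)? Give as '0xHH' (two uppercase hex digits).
After byte 1 (0x25): reg=0xFB
After byte 2 (0x48): reg=0x10
After byte 3 (0x17): reg=0x15
After byte 4 (0x40): reg=0xAC

Answer: 0xAC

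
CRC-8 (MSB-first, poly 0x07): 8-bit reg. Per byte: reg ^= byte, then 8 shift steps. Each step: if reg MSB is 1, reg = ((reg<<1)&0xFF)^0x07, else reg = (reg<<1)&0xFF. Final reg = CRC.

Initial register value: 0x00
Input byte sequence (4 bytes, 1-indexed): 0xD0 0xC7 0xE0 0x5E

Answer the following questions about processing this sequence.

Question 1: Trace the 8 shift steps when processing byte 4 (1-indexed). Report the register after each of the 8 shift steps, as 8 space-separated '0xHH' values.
After byte 1 (0xD0): reg=0x3E
After byte 2 (0xC7): reg=0xE1
After byte 3 (0xE0): reg=0x07
Register before byte 4: 0x07
After XOR with byte 0x5E: 0x59

Answer: 0xB2 0x63 0xC6 0x8B 0x11 0x22 0x44 0x88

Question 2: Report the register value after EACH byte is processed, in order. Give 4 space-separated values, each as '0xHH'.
0x3E 0xE1 0x07 0x88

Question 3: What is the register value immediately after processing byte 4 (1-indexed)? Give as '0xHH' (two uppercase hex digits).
Answer: 0x88

Derivation:
After byte 1 (0xD0): reg=0x3E
After byte 2 (0xC7): reg=0xE1
After byte 3 (0xE0): reg=0x07
After byte 4 (0x5E): reg=0x88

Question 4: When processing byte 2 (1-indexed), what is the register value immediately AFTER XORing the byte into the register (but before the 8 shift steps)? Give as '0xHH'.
Register before byte 2: 0x3E
Byte 2: 0xC7
0x3E XOR 0xC7 = 0xF9

Answer: 0xF9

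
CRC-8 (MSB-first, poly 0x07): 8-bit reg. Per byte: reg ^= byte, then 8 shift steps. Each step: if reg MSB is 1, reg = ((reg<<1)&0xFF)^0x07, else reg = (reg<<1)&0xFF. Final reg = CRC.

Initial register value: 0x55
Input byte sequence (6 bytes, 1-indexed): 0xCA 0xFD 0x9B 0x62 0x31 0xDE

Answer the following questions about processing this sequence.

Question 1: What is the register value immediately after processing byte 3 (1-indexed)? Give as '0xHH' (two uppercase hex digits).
Answer: 0xDB

Derivation:
After byte 1 (0xCA): reg=0xD4
After byte 2 (0xFD): reg=0xDF
After byte 3 (0x9B): reg=0xDB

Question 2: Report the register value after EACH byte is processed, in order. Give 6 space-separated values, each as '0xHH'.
0xD4 0xDF 0xDB 0x26 0x65 0x28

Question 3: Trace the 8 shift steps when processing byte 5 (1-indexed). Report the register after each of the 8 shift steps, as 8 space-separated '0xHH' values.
Answer: 0x2E 0x5C 0xB8 0x77 0xEE 0xDB 0xB1 0x65

Derivation:
After byte 1 (0xCA): reg=0xD4
After byte 2 (0xFD): reg=0xDF
After byte 3 (0x9B): reg=0xDB
After byte 4 (0x62): reg=0x26
Register before byte 5: 0x26
After XOR with byte 0x31: 0x17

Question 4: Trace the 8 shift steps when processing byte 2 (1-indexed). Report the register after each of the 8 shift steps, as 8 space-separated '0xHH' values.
After byte 1 (0xCA): reg=0xD4
Register before byte 2: 0xD4
After XOR with byte 0xFD: 0x29

Answer: 0x52 0xA4 0x4F 0x9E 0x3B 0x76 0xEC 0xDF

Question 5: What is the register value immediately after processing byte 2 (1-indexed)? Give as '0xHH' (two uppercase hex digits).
After byte 1 (0xCA): reg=0xD4
After byte 2 (0xFD): reg=0xDF

Answer: 0xDF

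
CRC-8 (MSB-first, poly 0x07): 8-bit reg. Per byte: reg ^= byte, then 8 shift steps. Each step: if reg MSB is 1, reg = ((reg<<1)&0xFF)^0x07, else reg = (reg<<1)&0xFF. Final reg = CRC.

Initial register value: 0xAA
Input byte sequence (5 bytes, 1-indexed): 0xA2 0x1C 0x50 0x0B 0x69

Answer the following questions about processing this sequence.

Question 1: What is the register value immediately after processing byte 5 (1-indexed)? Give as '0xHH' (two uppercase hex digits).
Answer: 0x3D

Derivation:
After byte 1 (0xA2): reg=0x38
After byte 2 (0x1C): reg=0xFC
After byte 3 (0x50): reg=0x4D
After byte 4 (0x0B): reg=0xD5
After byte 5 (0x69): reg=0x3D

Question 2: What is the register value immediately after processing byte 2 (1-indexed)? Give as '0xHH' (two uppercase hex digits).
Answer: 0xFC

Derivation:
After byte 1 (0xA2): reg=0x38
After byte 2 (0x1C): reg=0xFC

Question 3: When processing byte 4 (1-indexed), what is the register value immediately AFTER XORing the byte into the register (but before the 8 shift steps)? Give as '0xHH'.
Register before byte 4: 0x4D
Byte 4: 0x0B
0x4D XOR 0x0B = 0x46

Answer: 0x46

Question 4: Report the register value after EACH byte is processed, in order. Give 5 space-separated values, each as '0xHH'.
0x38 0xFC 0x4D 0xD5 0x3D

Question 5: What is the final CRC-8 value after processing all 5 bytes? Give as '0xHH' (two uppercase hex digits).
After byte 1 (0xA2): reg=0x38
After byte 2 (0x1C): reg=0xFC
After byte 3 (0x50): reg=0x4D
After byte 4 (0x0B): reg=0xD5
After byte 5 (0x69): reg=0x3D

Answer: 0x3D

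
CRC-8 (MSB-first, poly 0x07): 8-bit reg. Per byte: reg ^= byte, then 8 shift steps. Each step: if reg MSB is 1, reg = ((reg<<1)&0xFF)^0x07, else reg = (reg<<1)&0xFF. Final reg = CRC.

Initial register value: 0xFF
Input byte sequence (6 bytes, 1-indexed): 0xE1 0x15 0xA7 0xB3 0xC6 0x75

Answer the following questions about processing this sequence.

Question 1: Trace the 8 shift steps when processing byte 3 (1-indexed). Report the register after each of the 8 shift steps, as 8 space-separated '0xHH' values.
After byte 1 (0xE1): reg=0x5A
After byte 2 (0x15): reg=0xEA
Register before byte 3: 0xEA
After XOR with byte 0xA7: 0x4D

Answer: 0x9A 0x33 0x66 0xCC 0x9F 0x39 0x72 0xE4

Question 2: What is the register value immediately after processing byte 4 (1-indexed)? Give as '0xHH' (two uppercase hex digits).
Answer: 0xA2

Derivation:
After byte 1 (0xE1): reg=0x5A
After byte 2 (0x15): reg=0xEA
After byte 3 (0xA7): reg=0xE4
After byte 4 (0xB3): reg=0xA2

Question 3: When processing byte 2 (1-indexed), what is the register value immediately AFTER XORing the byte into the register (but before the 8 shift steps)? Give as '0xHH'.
Register before byte 2: 0x5A
Byte 2: 0x15
0x5A XOR 0x15 = 0x4F

Answer: 0x4F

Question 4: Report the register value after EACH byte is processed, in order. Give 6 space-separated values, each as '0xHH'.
0x5A 0xEA 0xE4 0xA2 0x3B 0xED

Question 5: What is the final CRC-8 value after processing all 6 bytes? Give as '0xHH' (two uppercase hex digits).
Answer: 0xED

Derivation:
After byte 1 (0xE1): reg=0x5A
After byte 2 (0x15): reg=0xEA
After byte 3 (0xA7): reg=0xE4
After byte 4 (0xB3): reg=0xA2
After byte 5 (0xC6): reg=0x3B
After byte 6 (0x75): reg=0xED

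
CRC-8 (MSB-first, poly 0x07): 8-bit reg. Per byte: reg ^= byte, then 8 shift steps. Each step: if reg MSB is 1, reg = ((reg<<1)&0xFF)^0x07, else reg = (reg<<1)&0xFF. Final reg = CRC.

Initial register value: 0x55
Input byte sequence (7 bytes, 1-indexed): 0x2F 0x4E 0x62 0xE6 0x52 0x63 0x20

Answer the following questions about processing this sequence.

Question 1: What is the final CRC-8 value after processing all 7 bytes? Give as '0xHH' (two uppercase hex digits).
After byte 1 (0x2F): reg=0x61
After byte 2 (0x4E): reg=0xCD
After byte 3 (0x62): reg=0x44
After byte 4 (0xE6): reg=0x67
After byte 5 (0x52): reg=0x8B
After byte 6 (0x63): reg=0x96
After byte 7 (0x20): reg=0x0B

Answer: 0x0B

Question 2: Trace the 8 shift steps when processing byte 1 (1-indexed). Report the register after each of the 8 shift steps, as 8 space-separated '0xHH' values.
Answer: 0xF4 0xEF 0xD9 0xB5 0x6D 0xDA 0xB3 0x61

Derivation:
Register before byte 1: 0x55
After XOR with byte 0x2F: 0x7A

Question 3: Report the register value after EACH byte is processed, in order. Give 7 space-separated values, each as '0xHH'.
0x61 0xCD 0x44 0x67 0x8B 0x96 0x0B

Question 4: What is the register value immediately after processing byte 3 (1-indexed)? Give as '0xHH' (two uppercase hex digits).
After byte 1 (0x2F): reg=0x61
After byte 2 (0x4E): reg=0xCD
After byte 3 (0x62): reg=0x44

Answer: 0x44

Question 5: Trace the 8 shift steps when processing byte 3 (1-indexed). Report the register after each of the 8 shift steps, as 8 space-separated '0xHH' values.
Answer: 0x59 0xB2 0x63 0xC6 0x8B 0x11 0x22 0x44

Derivation:
After byte 1 (0x2F): reg=0x61
After byte 2 (0x4E): reg=0xCD
Register before byte 3: 0xCD
After XOR with byte 0x62: 0xAF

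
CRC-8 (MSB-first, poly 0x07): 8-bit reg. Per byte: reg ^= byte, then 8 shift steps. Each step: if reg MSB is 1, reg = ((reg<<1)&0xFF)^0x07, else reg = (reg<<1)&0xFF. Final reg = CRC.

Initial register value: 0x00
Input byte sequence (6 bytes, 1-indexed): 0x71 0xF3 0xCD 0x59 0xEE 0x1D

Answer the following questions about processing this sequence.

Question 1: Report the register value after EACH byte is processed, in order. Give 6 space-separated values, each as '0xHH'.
0x50 0x60 0x4A 0x79 0xEC 0xD9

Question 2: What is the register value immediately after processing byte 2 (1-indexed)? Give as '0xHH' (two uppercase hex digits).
After byte 1 (0x71): reg=0x50
After byte 2 (0xF3): reg=0x60

Answer: 0x60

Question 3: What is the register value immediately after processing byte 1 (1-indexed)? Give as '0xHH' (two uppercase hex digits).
After byte 1 (0x71): reg=0x50

Answer: 0x50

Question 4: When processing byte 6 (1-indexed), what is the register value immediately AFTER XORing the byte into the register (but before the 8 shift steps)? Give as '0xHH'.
Register before byte 6: 0xEC
Byte 6: 0x1D
0xEC XOR 0x1D = 0xF1

Answer: 0xF1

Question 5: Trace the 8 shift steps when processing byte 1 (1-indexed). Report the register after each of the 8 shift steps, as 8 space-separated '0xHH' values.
Register before byte 1: 0x00
After XOR with byte 0x71: 0x71

Answer: 0xE2 0xC3 0x81 0x05 0x0A 0x14 0x28 0x50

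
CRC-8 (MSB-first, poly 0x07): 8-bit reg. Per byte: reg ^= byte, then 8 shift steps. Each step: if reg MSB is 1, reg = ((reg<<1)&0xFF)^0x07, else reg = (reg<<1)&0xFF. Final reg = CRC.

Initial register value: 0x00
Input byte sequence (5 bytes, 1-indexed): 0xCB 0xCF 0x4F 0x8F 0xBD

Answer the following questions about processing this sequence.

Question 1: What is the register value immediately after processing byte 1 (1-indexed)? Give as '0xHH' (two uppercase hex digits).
Answer: 0x7F

Derivation:
After byte 1 (0xCB): reg=0x7F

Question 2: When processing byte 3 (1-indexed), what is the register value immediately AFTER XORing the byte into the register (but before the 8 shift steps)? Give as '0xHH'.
Register before byte 3: 0x19
Byte 3: 0x4F
0x19 XOR 0x4F = 0x56

Answer: 0x56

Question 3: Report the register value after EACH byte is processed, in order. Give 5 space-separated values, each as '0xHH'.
0x7F 0x19 0xA5 0xD6 0x16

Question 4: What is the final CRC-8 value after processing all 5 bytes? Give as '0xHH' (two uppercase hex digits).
After byte 1 (0xCB): reg=0x7F
After byte 2 (0xCF): reg=0x19
After byte 3 (0x4F): reg=0xA5
After byte 4 (0x8F): reg=0xD6
After byte 5 (0xBD): reg=0x16

Answer: 0x16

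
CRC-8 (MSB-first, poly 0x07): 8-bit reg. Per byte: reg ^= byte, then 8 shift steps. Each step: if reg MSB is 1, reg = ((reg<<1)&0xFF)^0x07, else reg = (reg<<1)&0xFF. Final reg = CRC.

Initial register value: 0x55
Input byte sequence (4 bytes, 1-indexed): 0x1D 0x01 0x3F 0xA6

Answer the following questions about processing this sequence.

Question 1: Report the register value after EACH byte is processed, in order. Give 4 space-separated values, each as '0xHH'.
0xFF 0xF4 0x7F 0x01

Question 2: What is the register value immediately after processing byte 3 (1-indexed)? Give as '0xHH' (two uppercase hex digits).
Answer: 0x7F

Derivation:
After byte 1 (0x1D): reg=0xFF
After byte 2 (0x01): reg=0xF4
After byte 3 (0x3F): reg=0x7F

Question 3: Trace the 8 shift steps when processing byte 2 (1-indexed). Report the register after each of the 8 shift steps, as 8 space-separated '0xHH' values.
Answer: 0xFB 0xF1 0xE5 0xCD 0x9D 0x3D 0x7A 0xF4

Derivation:
After byte 1 (0x1D): reg=0xFF
Register before byte 2: 0xFF
After XOR with byte 0x01: 0xFE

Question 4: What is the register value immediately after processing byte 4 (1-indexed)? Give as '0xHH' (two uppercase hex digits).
Answer: 0x01

Derivation:
After byte 1 (0x1D): reg=0xFF
After byte 2 (0x01): reg=0xF4
After byte 3 (0x3F): reg=0x7F
After byte 4 (0xA6): reg=0x01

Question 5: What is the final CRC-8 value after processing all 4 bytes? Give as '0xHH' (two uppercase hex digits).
Answer: 0x01

Derivation:
After byte 1 (0x1D): reg=0xFF
After byte 2 (0x01): reg=0xF4
After byte 3 (0x3F): reg=0x7F
After byte 4 (0xA6): reg=0x01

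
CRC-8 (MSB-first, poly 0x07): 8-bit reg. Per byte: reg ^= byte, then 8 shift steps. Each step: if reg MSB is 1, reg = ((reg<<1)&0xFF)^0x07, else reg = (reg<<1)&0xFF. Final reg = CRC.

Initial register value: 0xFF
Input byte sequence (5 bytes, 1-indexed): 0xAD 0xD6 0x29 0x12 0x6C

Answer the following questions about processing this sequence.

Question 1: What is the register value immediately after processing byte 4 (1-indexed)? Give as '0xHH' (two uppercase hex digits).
After byte 1 (0xAD): reg=0xB9
After byte 2 (0xD6): reg=0x0A
After byte 3 (0x29): reg=0xE9
After byte 4 (0x12): reg=0xEF

Answer: 0xEF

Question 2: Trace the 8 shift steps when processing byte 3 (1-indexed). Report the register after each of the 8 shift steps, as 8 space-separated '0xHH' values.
Answer: 0x46 0x8C 0x1F 0x3E 0x7C 0xF8 0xF7 0xE9

Derivation:
After byte 1 (0xAD): reg=0xB9
After byte 2 (0xD6): reg=0x0A
Register before byte 3: 0x0A
After XOR with byte 0x29: 0x23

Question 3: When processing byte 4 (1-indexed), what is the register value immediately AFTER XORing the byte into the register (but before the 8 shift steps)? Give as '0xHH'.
Answer: 0xFB

Derivation:
Register before byte 4: 0xE9
Byte 4: 0x12
0xE9 XOR 0x12 = 0xFB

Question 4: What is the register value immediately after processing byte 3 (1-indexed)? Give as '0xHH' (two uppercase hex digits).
Answer: 0xE9

Derivation:
After byte 1 (0xAD): reg=0xB9
After byte 2 (0xD6): reg=0x0A
After byte 3 (0x29): reg=0xE9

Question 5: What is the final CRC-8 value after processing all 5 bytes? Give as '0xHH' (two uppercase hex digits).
Answer: 0x80

Derivation:
After byte 1 (0xAD): reg=0xB9
After byte 2 (0xD6): reg=0x0A
After byte 3 (0x29): reg=0xE9
After byte 4 (0x12): reg=0xEF
After byte 5 (0x6C): reg=0x80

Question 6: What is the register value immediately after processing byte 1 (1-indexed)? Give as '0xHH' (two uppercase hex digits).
Answer: 0xB9

Derivation:
After byte 1 (0xAD): reg=0xB9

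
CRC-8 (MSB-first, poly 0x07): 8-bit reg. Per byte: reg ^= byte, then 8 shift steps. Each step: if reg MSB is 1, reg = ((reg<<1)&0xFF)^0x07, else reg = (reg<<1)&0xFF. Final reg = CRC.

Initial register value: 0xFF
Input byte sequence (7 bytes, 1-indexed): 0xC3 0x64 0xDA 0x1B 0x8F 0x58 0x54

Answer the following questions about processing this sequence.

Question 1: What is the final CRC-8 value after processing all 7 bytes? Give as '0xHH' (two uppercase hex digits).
Answer: 0x1A

Derivation:
After byte 1 (0xC3): reg=0xB4
After byte 2 (0x64): reg=0x3E
After byte 3 (0xDA): reg=0xB2
After byte 4 (0x1B): reg=0x56
After byte 5 (0x8F): reg=0x01
After byte 6 (0x58): reg=0x88
After byte 7 (0x54): reg=0x1A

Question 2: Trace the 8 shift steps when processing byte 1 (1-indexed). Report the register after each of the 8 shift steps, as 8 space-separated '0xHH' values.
Answer: 0x78 0xF0 0xE7 0xC9 0x95 0x2D 0x5A 0xB4

Derivation:
Register before byte 1: 0xFF
After XOR with byte 0xC3: 0x3C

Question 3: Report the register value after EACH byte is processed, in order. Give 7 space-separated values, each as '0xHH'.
0xB4 0x3E 0xB2 0x56 0x01 0x88 0x1A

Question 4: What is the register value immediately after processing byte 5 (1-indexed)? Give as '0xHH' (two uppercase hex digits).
After byte 1 (0xC3): reg=0xB4
After byte 2 (0x64): reg=0x3E
After byte 3 (0xDA): reg=0xB2
After byte 4 (0x1B): reg=0x56
After byte 5 (0x8F): reg=0x01

Answer: 0x01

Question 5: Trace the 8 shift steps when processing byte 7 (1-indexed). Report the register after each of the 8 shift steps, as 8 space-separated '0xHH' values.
After byte 1 (0xC3): reg=0xB4
After byte 2 (0x64): reg=0x3E
After byte 3 (0xDA): reg=0xB2
After byte 4 (0x1B): reg=0x56
After byte 5 (0x8F): reg=0x01
After byte 6 (0x58): reg=0x88
Register before byte 7: 0x88
After XOR with byte 0x54: 0xDC

Answer: 0xBF 0x79 0xF2 0xE3 0xC1 0x85 0x0D 0x1A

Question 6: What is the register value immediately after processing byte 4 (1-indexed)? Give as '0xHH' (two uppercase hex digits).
After byte 1 (0xC3): reg=0xB4
After byte 2 (0x64): reg=0x3E
After byte 3 (0xDA): reg=0xB2
After byte 4 (0x1B): reg=0x56

Answer: 0x56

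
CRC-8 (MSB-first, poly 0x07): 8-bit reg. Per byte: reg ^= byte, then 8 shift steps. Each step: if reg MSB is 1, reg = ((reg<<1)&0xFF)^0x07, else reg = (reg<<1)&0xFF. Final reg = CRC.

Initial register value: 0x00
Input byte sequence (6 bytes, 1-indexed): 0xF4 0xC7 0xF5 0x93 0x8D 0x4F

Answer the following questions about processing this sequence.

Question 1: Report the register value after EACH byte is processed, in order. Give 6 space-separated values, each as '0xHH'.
0xC2 0x1B 0x84 0x65 0x96 0x01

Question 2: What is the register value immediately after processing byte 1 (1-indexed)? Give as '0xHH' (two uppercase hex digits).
Answer: 0xC2

Derivation:
After byte 1 (0xF4): reg=0xC2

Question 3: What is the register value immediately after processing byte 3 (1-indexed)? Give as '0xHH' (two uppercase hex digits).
Answer: 0x84

Derivation:
After byte 1 (0xF4): reg=0xC2
After byte 2 (0xC7): reg=0x1B
After byte 3 (0xF5): reg=0x84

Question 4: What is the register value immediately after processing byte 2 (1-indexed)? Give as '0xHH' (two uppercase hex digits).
Answer: 0x1B

Derivation:
After byte 1 (0xF4): reg=0xC2
After byte 2 (0xC7): reg=0x1B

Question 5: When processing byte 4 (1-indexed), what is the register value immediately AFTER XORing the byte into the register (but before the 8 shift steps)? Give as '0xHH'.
Answer: 0x17

Derivation:
Register before byte 4: 0x84
Byte 4: 0x93
0x84 XOR 0x93 = 0x17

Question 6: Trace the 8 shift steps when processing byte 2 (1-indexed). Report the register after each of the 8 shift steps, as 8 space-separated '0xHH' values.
Answer: 0x0A 0x14 0x28 0x50 0xA0 0x47 0x8E 0x1B

Derivation:
After byte 1 (0xF4): reg=0xC2
Register before byte 2: 0xC2
After XOR with byte 0xC7: 0x05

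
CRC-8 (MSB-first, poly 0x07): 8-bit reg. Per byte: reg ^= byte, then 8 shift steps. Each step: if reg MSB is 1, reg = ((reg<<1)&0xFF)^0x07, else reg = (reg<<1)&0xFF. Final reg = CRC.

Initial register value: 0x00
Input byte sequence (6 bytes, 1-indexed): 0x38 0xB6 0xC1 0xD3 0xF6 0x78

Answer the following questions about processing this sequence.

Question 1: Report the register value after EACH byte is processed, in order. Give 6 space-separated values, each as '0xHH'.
0xA8 0x5A 0xC8 0x41 0x0C 0x4B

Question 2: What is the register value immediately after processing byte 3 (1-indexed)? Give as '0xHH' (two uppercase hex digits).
Answer: 0xC8

Derivation:
After byte 1 (0x38): reg=0xA8
After byte 2 (0xB6): reg=0x5A
After byte 3 (0xC1): reg=0xC8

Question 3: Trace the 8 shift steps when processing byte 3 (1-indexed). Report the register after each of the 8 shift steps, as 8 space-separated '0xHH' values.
Answer: 0x31 0x62 0xC4 0x8F 0x19 0x32 0x64 0xC8

Derivation:
After byte 1 (0x38): reg=0xA8
After byte 2 (0xB6): reg=0x5A
Register before byte 3: 0x5A
After XOR with byte 0xC1: 0x9B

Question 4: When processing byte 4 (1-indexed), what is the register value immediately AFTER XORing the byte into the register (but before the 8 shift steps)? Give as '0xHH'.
Answer: 0x1B

Derivation:
Register before byte 4: 0xC8
Byte 4: 0xD3
0xC8 XOR 0xD3 = 0x1B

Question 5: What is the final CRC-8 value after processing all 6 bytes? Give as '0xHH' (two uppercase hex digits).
Answer: 0x4B

Derivation:
After byte 1 (0x38): reg=0xA8
After byte 2 (0xB6): reg=0x5A
After byte 3 (0xC1): reg=0xC8
After byte 4 (0xD3): reg=0x41
After byte 5 (0xF6): reg=0x0C
After byte 6 (0x78): reg=0x4B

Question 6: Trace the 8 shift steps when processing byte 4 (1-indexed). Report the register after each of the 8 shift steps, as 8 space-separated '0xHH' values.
Answer: 0x36 0x6C 0xD8 0xB7 0x69 0xD2 0xA3 0x41

Derivation:
After byte 1 (0x38): reg=0xA8
After byte 2 (0xB6): reg=0x5A
After byte 3 (0xC1): reg=0xC8
Register before byte 4: 0xC8
After XOR with byte 0xD3: 0x1B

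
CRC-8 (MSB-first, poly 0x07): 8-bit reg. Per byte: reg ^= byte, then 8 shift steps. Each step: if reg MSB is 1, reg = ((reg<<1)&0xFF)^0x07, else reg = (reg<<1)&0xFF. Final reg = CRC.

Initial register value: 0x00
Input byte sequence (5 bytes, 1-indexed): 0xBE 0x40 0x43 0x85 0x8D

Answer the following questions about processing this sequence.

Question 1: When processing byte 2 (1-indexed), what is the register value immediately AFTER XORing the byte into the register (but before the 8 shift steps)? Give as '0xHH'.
Answer: 0x73

Derivation:
Register before byte 2: 0x33
Byte 2: 0x40
0x33 XOR 0x40 = 0x73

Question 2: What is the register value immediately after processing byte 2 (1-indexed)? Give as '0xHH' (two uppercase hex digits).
After byte 1 (0xBE): reg=0x33
After byte 2 (0x40): reg=0x5E

Answer: 0x5E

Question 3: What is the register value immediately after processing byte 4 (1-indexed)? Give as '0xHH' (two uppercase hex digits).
After byte 1 (0xBE): reg=0x33
After byte 2 (0x40): reg=0x5E
After byte 3 (0x43): reg=0x53
After byte 4 (0x85): reg=0x2C

Answer: 0x2C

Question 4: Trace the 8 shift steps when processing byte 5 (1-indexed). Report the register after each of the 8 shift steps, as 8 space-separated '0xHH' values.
After byte 1 (0xBE): reg=0x33
After byte 2 (0x40): reg=0x5E
After byte 3 (0x43): reg=0x53
After byte 4 (0x85): reg=0x2C
Register before byte 5: 0x2C
After XOR with byte 0x8D: 0xA1

Answer: 0x45 0x8A 0x13 0x26 0x4C 0x98 0x37 0x6E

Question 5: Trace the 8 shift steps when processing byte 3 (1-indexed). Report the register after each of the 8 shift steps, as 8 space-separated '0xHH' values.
Answer: 0x3A 0x74 0xE8 0xD7 0xA9 0x55 0xAA 0x53

Derivation:
After byte 1 (0xBE): reg=0x33
After byte 2 (0x40): reg=0x5E
Register before byte 3: 0x5E
After XOR with byte 0x43: 0x1D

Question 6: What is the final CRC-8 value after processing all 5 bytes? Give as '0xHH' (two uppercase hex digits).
After byte 1 (0xBE): reg=0x33
After byte 2 (0x40): reg=0x5E
After byte 3 (0x43): reg=0x53
After byte 4 (0x85): reg=0x2C
After byte 5 (0x8D): reg=0x6E

Answer: 0x6E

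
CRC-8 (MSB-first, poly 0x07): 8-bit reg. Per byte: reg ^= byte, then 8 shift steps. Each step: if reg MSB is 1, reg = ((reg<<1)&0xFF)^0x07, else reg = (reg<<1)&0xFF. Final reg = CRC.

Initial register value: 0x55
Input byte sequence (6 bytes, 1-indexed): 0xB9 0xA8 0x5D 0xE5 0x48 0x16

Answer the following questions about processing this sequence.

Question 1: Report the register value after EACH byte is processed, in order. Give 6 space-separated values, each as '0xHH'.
0x8A 0xEE 0x10 0xC5 0xAA 0x3D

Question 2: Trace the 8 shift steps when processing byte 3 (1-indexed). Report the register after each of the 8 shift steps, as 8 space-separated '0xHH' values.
Answer: 0x61 0xC2 0x83 0x01 0x02 0x04 0x08 0x10

Derivation:
After byte 1 (0xB9): reg=0x8A
After byte 2 (0xA8): reg=0xEE
Register before byte 3: 0xEE
After XOR with byte 0x5D: 0xB3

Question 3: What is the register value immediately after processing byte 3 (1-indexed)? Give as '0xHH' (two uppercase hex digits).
After byte 1 (0xB9): reg=0x8A
After byte 2 (0xA8): reg=0xEE
After byte 3 (0x5D): reg=0x10

Answer: 0x10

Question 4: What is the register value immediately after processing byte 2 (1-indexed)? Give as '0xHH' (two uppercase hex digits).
Answer: 0xEE

Derivation:
After byte 1 (0xB9): reg=0x8A
After byte 2 (0xA8): reg=0xEE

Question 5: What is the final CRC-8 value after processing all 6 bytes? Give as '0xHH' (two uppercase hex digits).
Answer: 0x3D

Derivation:
After byte 1 (0xB9): reg=0x8A
After byte 2 (0xA8): reg=0xEE
After byte 3 (0x5D): reg=0x10
After byte 4 (0xE5): reg=0xC5
After byte 5 (0x48): reg=0xAA
After byte 6 (0x16): reg=0x3D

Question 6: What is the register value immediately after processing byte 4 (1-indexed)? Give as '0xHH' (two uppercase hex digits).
Answer: 0xC5

Derivation:
After byte 1 (0xB9): reg=0x8A
After byte 2 (0xA8): reg=0xEE
After byte 3 (0x5D): reg=0x10
After byte 4 (0xE5): reg=0xC5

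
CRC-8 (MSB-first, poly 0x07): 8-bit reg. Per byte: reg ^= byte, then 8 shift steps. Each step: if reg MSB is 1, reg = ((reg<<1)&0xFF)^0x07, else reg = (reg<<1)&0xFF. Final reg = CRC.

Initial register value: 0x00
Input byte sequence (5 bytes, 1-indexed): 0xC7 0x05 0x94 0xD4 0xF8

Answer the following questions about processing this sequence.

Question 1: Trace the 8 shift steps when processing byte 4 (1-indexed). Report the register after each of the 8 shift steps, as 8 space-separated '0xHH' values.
Answer: 0xD1 0xA5 0x4D 0x9A 0x33 0x66 0xCC 0x9F

Derivation:
After byte 1 (0xC7): reg=0x5B
After byte 2 (0x05): reg=0x9D
After byte 3 (0x94): reg=0x3F
Register before byte 4: 0x3F
After XOR with byte 0xD4: 0xEB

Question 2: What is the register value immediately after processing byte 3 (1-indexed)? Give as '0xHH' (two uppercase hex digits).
After byte 1 (0xC7): reg=0x5B
After byte 2 (0x05): reg=0x9D
After byte 3 (0x94): reg=0x3F

Answer: 0x3F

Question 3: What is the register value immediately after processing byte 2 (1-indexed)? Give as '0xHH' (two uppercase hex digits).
Answer: 0x9D

Derivation:
After byte 1 (0xC7): reg=0x5B
After byte 2 (0x05): reg=0x9D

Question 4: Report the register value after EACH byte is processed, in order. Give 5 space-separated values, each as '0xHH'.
0x5B 0x9D 0x3F 0x9F 0x32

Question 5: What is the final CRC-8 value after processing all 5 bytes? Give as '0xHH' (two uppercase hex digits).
Answer: 0x32

Derivation:
After byte 1 (0xC7): reg=0x5B
After byte 2 (0x05): reg=0x9D
After byte 3 (0x94): reg=0x3F
After byte 4 (0xD4): reg=0x9F
After byte 5 (0xF8): reg=0x32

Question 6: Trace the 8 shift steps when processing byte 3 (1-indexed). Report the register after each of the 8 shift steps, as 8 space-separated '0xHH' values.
After byte 1 (0xC7): reg=0x5B
After byte 2 (0x05): reg=0x9D
Register before byte 3: 0x9D
After XOR with byte 0x94: 0x09

Answer: 0x12 0x24 0x48 0x90 0x27 0x4E 0x9C 0x3F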